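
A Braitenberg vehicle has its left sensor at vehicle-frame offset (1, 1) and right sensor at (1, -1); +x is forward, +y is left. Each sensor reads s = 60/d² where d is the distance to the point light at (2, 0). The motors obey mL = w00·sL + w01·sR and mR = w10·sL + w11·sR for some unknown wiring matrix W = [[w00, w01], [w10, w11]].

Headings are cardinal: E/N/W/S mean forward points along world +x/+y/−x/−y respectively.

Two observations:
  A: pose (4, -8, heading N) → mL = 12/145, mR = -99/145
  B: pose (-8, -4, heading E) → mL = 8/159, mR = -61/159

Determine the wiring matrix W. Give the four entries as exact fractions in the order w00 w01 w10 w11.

1/2 -1/2 -1 1/2

obs A: pose=(4,-8,N) → sL=6/5, sR=30/29, mL=12/145, mR=-99/145
obs B: pose=(-8,-4,E) → sL=2/3, sR=30/53, mL=8/159, mR=-61/159
sensor matrix S = [[6/5, 30/29], [2/3, 30/53]]; det S = -16/1537
solve [mL_A; mL_B] = S·[w00; w01] and [mR_A; mR_B] = S·[w10; w11]:
  w00 = 1/2, w01 = -1/2, w10 = -1, w11 = 1/2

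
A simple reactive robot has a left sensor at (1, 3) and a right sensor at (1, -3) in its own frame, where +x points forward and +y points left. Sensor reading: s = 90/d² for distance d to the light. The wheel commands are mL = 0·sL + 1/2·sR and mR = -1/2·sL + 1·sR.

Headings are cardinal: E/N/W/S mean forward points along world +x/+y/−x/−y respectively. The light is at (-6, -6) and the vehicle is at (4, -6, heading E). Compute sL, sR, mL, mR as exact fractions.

9/13 9/13 9/26 9/26

left sensor world pos  = (5, -3); dL² = 130
right sensor world pos = (5, -9); dR² = 130
sL = 90/130 = 9/13
sR = 90/130 = 9/13
mL = 0·sL + 1/2·sR = 9/26
mR = -1/2·sL + 1·sR = 9/26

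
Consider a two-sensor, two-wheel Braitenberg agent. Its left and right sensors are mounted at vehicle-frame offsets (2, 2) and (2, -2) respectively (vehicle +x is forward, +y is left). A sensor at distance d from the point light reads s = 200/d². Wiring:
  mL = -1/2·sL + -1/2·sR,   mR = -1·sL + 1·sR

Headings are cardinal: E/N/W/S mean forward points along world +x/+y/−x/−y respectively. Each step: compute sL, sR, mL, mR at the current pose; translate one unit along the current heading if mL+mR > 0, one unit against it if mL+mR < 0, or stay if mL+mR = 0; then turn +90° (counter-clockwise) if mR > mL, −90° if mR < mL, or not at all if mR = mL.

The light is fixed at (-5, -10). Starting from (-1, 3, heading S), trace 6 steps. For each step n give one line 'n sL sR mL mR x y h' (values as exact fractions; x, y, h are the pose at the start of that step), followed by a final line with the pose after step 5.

n=0: pose=(-1,3,S); sL=200/157, sR=8/5; mL=-1128/785, mR=256/785; mL+mR=-872/785 → advance -1; mR−mL=1384/785 → turn +1·90°
n=1: pose=(-1,4,E); sL=50/73, sR=10/9; mL=-590/657, mR=280/657; mL+mR=-310/657 → advance -1; mR−mL=290/219 → turn +1·90°
n=2: pose=(-2,4,N); sL=200/257, sR=200/281; mL=-53800/72217, mR=-4800/72217; mL+mR=-58600/72217 → advance -1; mR−mL=49000/72217 → turn +1·90°
n=3: pose=(-2,3,W); sL=100/61, sR=100/113; mL=-8700/6893, mR=-5200/6893; mL+mR=-13900/6893 → advance -1; mR−mL=3500/6893 → turn +1·90°
n=4: pose=(-1,3,S); sL=200/157, sR=8/5; mL=-1128/785, mR=256/785; mL+mR=-872/785 → advance -1; mR−mL=1384/785 → turn +1·90°
n=5: pose=(-1,4,E); sL=50/73, sR=10/9; mL=-590/657, mR=280/657; mL+mR=-310/657 → advance -1; mR−mL=290/219 → turn +1·90°

0 200/157 8/5 -1128/785 256/785 -1 3 S
1 50/73 10/9 -590/657 280/657 -1 4 E
2 200/257 200/281 -53800/72217 -4800/72217 -2 4 N
3 100/61 100/113 -8700/6893 -5200/6893 -2 3 W
4 200/157 8/5 -1128/785 256/785 -1 3 S
5 50/73 10/9 -590/657 280/657 -1 4 E
final -2 4 N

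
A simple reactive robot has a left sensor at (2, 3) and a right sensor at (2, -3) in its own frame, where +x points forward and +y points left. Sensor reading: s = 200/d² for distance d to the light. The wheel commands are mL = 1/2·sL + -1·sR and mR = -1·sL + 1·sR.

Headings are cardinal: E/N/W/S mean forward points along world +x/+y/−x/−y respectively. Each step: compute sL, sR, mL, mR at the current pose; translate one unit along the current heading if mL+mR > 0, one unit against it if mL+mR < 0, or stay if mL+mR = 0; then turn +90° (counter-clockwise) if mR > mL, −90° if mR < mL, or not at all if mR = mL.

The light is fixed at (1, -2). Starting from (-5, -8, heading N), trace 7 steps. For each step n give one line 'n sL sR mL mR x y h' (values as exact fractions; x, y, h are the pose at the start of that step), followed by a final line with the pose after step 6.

0 200/97 8 -676/97 576/97 -5 -8 N
1 50/41 5/2 -155/82 105/82 -5 -9 W
2 40/17 40/29 -100/493 -480/493 -4 -9 S
3 20/13 100/29 -1010/377 720/377 -4 -8 W
4 40/13 200/113 -340/1469 -1920/1469 -3 -8 S
5 2 5 -4 3 -3 -7 W
6 200/49 40/17 -260/833 -1440/833 -2 -7 S
final -2 -6 W

n=0: pose=(-5,-8,N); sL=200/97, sR=8; mL=-676/97, mR=576/97; mL+mR=-100/97 → advance -1; mR−mL=1252/97 → turn +1·90°
n=1: pose=(-5,-9,W); sL=50/41, sR=5/2; mL=-155/82, mR=105/82; mL+mR=-25/41 → advance -1; mR−mL=130/41 → turn +1·90°
n=2: pose=(-4,-9,S); sL=40/17, sR=40/29; mL=-100/493, mR=-480/493; mL+mR=-20/17 → advance -1; mR−mL=-380/493 → turn -1·90°
n=3: pose=(-4,-8,W); sL=20/13, sR=100/29; mL=-1010/377, mR=720/377; mL+mR=-10/13 → advance -1; mR−mL=1730/377 → turn +1·90°
n=4: pose=(-3,-8,S); sL=40/13, sR=200/113; mL=-340/1469, mR=-1920/1469; mL+mR=-20/13 → advance -1; mR−mL=-1580/1469 → turn -1·90°
n=5: pose=(-3,-7,W); sL=2, sR=5; mL=-4, mR=3; mL+mR=-1 → advance -1; mR−mL=7 → turn +1·90°
n=6: pose=(-2,-7,S); sL=200/49, sR=40/17; mL=-260/833, mR=-1440/833; mL+mR=-100/49 → advance -1; mR−mL=-1180/833 → turn -1·90°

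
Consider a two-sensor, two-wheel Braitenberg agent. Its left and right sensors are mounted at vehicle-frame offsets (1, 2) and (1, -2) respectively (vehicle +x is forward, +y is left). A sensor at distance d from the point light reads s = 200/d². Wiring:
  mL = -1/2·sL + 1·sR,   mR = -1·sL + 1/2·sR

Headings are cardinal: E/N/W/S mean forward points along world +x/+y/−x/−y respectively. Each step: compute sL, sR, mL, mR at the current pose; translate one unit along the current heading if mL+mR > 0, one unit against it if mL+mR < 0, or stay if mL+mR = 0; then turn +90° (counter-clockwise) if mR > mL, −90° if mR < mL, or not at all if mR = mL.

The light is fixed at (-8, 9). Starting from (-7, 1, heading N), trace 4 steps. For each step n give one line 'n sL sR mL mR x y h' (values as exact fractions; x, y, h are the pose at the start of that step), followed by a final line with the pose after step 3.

0 4 100/29 42/29 -66/29 -7 1 N
1 200/53 8/5 -76/265 -788/265 -7 0 E
2 25/13 25/13 25/26 -25/26 -8 0 S
3 100/61 4 194/61 22/61 -8 0 W
final -9 0 N

n=0: pose=(-7,1,N); sL=4, sR=100/29; mL=42/29, mR=-66/29; mL+mR=-24/29 → advance -1; mR−mL=-108/29 → turn -1·90°
n=1: pose=(-7,0,E); sL=200/53, sR=8/5; mL=-76/265, mR=-788/265; mL+mR=-864/265 → advance -1; mR−mL=-712/265 → turn -1·90°
n=2: pose=(-8,0,S); sL=25/13, sR=25/13; mL=25/26, mR=-25/26; mL+mR=0 → advance +0; mR−mL=-25/13 → turn -1·90°
n=3: pose=(-8,0,W); sL=100/61, sR=4; mL=194/61, mR=22/61; mL+mR=216/61 → advance +1; mR−mL=-172/61 → turn -1·90°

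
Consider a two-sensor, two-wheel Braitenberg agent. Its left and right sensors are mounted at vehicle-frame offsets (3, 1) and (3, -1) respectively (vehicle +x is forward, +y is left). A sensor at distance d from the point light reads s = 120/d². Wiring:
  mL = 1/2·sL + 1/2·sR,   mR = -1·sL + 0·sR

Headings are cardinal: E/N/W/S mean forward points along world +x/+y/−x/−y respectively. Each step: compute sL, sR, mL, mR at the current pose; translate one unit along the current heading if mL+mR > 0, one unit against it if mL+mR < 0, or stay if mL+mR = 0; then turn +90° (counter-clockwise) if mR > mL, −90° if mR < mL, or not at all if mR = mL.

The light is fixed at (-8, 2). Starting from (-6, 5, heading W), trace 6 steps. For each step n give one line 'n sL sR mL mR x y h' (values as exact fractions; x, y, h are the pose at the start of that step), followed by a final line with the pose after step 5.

n=0: pose=(-6,5,W); sL=24, sR=120/17; mL=264/17, mR=-24; mL+mR=-144/17 → advance -1; mR−mL=-672/17 → turn -1·90°
n=1: pose=(-5,5,N); sL=3, sR=30/13; mL=69/26, mR=-3; mL+mR=-9/26 → advance -1; mR−mL=-147/26 → turn -1·90°
n=2: pose=(-5,4,E); sL=8/3, sR=120/37; mL=328/111, mR=-8/3; mL+mR=32/111 → advance +1; mR−mL=-208/37 → turn -1·90°
n=3: pose=(-4,4,S); sL=60/13, sR=12; mL=108/13, mR=-60/13; mL+mR=48/13 → advance +1; mR−mL=-168/13 → turn -1·90°
n=4: pose=(-4,3,W); sL=120, sR=24; mL=72, mR=-120; mL+mR=-48 → advance -1; mR−mL=-192 → turn -1·90°
n=5: pose=(-3,3,N); sL=15/4, sR=30/13; mL=315/104, mR=-15/4; mL+mR=-75/104 → advance -1; mR−mL=-705/104 → turn -1·90°

0 24 120/17 264/17 -24 -6 5 W
1 3 30/13 69/26 -3 -5 5 N
2 8/3 120/37 328/111 -8/3 -5 4 E
3 60/13 12 108/13 -60/13 -4 4 S
4 120 24 72 -120 -4 3 W
5 15/4 30/13 315/104 -15/4 -3 3 N
final -3 2 E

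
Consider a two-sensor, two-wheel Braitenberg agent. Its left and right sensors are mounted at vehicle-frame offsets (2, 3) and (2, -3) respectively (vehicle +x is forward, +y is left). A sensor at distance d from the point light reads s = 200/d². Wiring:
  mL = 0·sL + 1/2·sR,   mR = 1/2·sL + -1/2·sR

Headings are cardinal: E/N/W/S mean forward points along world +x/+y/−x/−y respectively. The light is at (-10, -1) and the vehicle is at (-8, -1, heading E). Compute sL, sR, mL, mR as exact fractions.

left sensor world pos  = (-6, 2); dL² = 25
right sensor world pos = (-6, -4); dR² = 25
sL = 200/25 = 8
sR = 200/25 = 8
mL = 0·sL + 1/2·sR = 4
mR = 1/2·sL + -1/2·sR = 0

8 8 4 0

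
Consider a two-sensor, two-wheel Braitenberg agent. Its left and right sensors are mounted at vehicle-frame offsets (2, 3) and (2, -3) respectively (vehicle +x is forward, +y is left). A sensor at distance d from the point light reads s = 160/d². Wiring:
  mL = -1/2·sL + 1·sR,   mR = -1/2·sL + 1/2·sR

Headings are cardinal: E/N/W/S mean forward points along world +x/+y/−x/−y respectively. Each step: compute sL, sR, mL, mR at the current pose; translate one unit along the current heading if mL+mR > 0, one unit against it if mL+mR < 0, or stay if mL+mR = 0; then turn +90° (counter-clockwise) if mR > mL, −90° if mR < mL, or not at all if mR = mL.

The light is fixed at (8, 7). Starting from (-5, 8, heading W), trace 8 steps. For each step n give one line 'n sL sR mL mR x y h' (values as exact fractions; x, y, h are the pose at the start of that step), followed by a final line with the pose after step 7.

0 160/229 160/241 17360/55189 -960/55189 -5 8 W
1 80/149 16/13 1864/1937 672/1937 -6 8 N
2 160/169 32/29 3088/4901 384/4901 -6 9 E
3 8/5 5/8 -7/40 -39/80 -5 9 S
4 32/45 160/261 112/435 -64/1305 -5 10 W
5 80/157 80/73 9640/11461 3360/11461 -6 10 N
6 160/193 32/29 3856/5597 768/5597 -6 11 E
7 20/13 8/13 -2/13 -6/13 -5 11 S
final -5 12 W

n=0: pose=(-5,8,W); sL=160/229, sR=160/241; mL=17360/55189, mR=-960/55189; mL+mR=16400/55189 → advance +1; mR−mL=-80/241 → turn -1·90°
n=1: pose=(-6,8,N); sL=80/149, sR=16/13; mL=1864/1937, mR=672/1937; mL+mR=2536/1937 → advance +1; mR−mL=-8/13 → turn -1·90°
n=2: pose=(-6,9,E); sL=160/169, sR=32/29; mL=3088/4901, mR=384/4901; mL+mR=3472/4901 → advance +1; mR−mL=-16/29 → turn -1·90°
n=3: pose=(-5,9,S); sL=8/5, sR=5/8; mL=-7/40, mR=-39/80; mL+mR=-53/80 → advance -1; mR−mL=-5/16 → turn -1·90°
n=4: pose=(-5,10,W); sL=32/45, sR=160/261; mL=112/435, mR=-64/1305; mL+mR=272/1305 → advance +1; mR−mL=-80/261 → turn -1·90°
n=5: pose=(-6,10,N); sL=80/157, sR=80/73; mL=9640/11461, mR=3360/11461; mL+mR=13000/11461 → advance +1; mR−mL=-40/73 → turn -1·90°
n=6: pose=(-6,11,E); sL=160/193, sR=32/29; mL=3856/5597, mR=768/5597; mL+mR=4624/5597 → advance +1; mR−mL=-16/29 → turn -1·90°
n=7: pose=(-5,11,S); sL=20/13, sR=8/13; mL=-2/13, mR=-6/13; mL+mR=-8/13 → advance -1; mR−mL=-4/13 → turn -1·90°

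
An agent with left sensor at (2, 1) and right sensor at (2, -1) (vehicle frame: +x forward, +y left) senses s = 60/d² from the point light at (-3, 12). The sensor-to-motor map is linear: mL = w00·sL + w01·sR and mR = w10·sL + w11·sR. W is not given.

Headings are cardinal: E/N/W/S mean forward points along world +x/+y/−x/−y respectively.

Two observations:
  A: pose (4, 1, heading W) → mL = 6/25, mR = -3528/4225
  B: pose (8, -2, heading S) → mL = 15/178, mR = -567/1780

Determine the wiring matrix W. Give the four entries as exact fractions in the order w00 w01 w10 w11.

0 1/2 -1 -1

obs A: pose=(4,1,W) → sL=60/169, sR=12/25, mL=6/25, mR=-3528/4225
obs B: pose=(8,-2,S) → sL=3/20, sR=15/89, mL=15/178, mR=-567/1780
sensor matrix S = [[60/169, 12/25], [3/20, 15/89]]; det S = -22869/1880125
solve [mL_A; mL_B] = S·[w00; w01] and [mR_A; mR_B] = S·[w10; w11]:
  w00 = 0, w01 = 1/2, w10 = -1, w11 = -1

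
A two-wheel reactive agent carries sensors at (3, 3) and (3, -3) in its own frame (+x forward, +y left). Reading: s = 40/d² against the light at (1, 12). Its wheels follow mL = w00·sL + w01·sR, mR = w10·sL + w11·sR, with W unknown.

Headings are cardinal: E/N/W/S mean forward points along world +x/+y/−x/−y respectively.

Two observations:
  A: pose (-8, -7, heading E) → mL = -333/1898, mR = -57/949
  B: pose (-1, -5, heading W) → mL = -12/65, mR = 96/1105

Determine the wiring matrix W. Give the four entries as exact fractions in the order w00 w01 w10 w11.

obs A: pose=(-8,-7,E) → sL=10/73, sR=1/13, mL=-333/1898, mR=-57/949
obs B: pose=(-1,-5,W) → sL=8/85, sR=40/221, mL=-12/65, mR=96/1105
sensor matrix S = [[10/73, 1/13], [8/85, 40/221]]; det S = 1416/80665
solve [mL_A; mL_B] = S·[w00; w01] and [mR_A; mR_B] = S·[w10; w11]:
  w00 = -1, w01 = -1/2, w10 = -1, w11 = 1

-1 -1/2 -1 1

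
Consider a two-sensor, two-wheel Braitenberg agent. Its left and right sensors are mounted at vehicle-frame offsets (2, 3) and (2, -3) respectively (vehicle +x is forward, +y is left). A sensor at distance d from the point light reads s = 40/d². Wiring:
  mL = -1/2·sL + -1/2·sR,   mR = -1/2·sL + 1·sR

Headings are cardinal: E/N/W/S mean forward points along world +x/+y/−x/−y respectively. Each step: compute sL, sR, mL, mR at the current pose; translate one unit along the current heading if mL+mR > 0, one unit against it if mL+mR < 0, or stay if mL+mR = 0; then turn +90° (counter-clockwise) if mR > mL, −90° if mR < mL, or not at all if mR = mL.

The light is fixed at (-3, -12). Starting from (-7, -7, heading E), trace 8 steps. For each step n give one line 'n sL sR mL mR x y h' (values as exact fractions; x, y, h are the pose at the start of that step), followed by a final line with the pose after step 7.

n=0: pose=(-7,-7,E); sL=10/17, sR=5; mL=-95/34, mR=80/17; mL+mR=65/34 → advance +1; mR−mL=15/2 → turn +1·90°
n=1: pose=(-6,-7,N); sL=8/17, sR=40/49; mL=-536/833, mR=484/833; mL+mR=-52/833 → advance -1; mR−mL=60/49 → turn +1·90°
n=2: pose=(-6,-8,W); sL=20/13, sR=20/37; mL=-500/481, mR=-110/481; mL+mR=-610/481 → advance -1; mR−mL=30/37 → turn +1·90°
n=3: pose=(-5,-8,S); sL=8, sR=40/29; mL=-136/29, mR=-76/29; mL+mR=-212/29 → advance -1; mR−mL=60/29 → turn +1·90°
n=4: pose=(-5,-7,E); sL=5/8, sR=10; mL=-85/16, mR=155/16; mL+mR=35/8 → advance +1; mR−mL=15 → turn +1·90°
n=5: pose=(-4,-7,N); sL=8/13, sR=40/53; mL=-472/689, mR=308/689; mL+mR=-164/689 → advance -1; mR−mL=60/53 → turn +1·90°
n=6: pose=(-4,-8,W); sL=4, sR=20/29; mL=-68/29, mR=-38/29; mL+mR=-106/29 → advance -1; mR−mL=30/29 → turn +1·90°
n=7: pose=(-3,-8,S); sL=40/13, sR=40/13; mL=-40/13, mR=20/13; mL+mR=-20/13 → advance -1; mR−mL=60/13 → turn +1·90°

0 10/17 5 -95/34 80/17 -7 -7 E
1 8/17 40/49 -536/833 484/833 -6 -7 N
2 20/13 20/37 -500/481 -110/481 -6 -8 W
3 8 40/29 -136/29 -76/29 -5 -8 S
4 5/8 10 -85/16 155/16 -5 -7 E
5 8/13 40/53 -472/689 308/689 -4 -7 N
6 4 20/29 -68/29 -38/29 -4 -8 W
7 40/13 40/13 -40/13 20/13 -3 -8 S
final -3 -7 E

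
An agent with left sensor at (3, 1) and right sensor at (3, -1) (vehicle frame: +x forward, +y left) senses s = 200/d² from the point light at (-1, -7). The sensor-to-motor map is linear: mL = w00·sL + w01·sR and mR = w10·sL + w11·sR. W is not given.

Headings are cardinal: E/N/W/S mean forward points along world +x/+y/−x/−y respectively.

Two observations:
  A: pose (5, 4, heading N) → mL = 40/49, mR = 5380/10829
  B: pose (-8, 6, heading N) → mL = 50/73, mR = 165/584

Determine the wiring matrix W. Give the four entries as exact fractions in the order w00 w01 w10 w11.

0 1 1 -1/2

obs A: pose=(5,4,N) → sL=200/221, sR=40/49, mL=40/49, mR=5380/10829
obs B: pose=(-8,6,N) → sL=5/8, sR=50/73, mL=50/73, mR=165/584
sensor matrix S = [[200/221, 40/49], [5/8, 50/73]]; det S = 86675/790517
solve [mL_A; mL_B] = S·[w00; w01] and [mR_A; mR_B] = S·[w10; w11]:
  w00 = 0, w01 = 1, w10 = 1, w11 = -1/2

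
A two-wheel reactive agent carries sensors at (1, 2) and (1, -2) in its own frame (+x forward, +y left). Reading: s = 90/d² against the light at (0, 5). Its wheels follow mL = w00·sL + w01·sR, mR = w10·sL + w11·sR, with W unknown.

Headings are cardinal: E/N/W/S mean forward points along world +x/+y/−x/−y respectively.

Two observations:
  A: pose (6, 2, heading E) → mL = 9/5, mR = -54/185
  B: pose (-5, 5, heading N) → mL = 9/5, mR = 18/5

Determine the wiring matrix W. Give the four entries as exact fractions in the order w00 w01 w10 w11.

obs A: pose=(6,2,E) → sL=9/5, sR=45/37, mL=9/5, mR=-54/185
obs B: pose=(-5,5,N) → sL=9/5, sR=9, mL=9/5, mR=18/5
sensor matrix S = [[9/5, 45/37], [9/5, 9]]; det S = 2592/185
solve [mL_A; mL_B] = S·[w00; w01] and [mR_A; mR_B] = S·[w10; w11]:
  w00 = 1, w01 = 0, w10 = -1/2, w11 = 1/2

1 0 -1/2 1/2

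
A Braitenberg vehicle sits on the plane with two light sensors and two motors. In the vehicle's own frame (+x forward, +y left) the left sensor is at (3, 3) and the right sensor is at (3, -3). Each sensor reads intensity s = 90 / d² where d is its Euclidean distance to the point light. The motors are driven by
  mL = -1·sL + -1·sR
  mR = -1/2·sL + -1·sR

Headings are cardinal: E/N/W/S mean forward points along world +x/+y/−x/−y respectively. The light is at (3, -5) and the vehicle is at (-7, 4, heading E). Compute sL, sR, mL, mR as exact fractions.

90/193 18/17 -5004/3281 -4239/3281

left sensor world pos  = (-4, 7); dL² = 193
right sensor world pos = (-4, 1); dR² = 85
sL = 90/193 = 90/193
sR = 90/85 = 18/17
mL = -1·sL + -1·sR = -5004/3281
mR = -1/2·sL + -1·sR = -4239/3281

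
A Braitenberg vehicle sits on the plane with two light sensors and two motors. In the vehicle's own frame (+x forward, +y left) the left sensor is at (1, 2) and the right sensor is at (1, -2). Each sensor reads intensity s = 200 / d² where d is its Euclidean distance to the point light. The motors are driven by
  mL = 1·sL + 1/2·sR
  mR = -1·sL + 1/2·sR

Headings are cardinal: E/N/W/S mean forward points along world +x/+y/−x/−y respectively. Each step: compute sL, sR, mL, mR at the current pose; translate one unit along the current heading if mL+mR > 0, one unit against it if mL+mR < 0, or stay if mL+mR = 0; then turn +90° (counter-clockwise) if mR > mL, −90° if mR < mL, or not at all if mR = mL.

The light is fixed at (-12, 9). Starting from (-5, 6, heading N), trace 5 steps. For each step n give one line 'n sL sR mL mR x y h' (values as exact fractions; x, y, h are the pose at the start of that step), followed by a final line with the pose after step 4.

0 200/29 40/17 3980/493 -2820/493 -5 6 N
1 25/8 5/2 35/8 -15/8 -5 7 E
2 200/109 40/9 3980/981 380/981 -4 7 S
3 100/37 4 174/37 -26/37 -4 6 W
4 200/29 40/17 3980/493 -2820/493 -5 6 N
final -5 7 E

n=0: pose=(-5,6,N); sL=200/29, sR=40/17; mL=3980/493, mR=-2820/493; mL+mR=40/17 → advance +1; mR−mL=-400/29 → turn -1·90°
n=1: pose=(-5,7,E); sL=25/8, sR=5/2; mL=35/8, mR=-15/8; mL+mR=5/2 → advance +1; mR−mL=-25/4 → turn -1·90°
n=2: pose=(-4,7,S); sL=200/109, sR=40/9; mL=3980/981, mR=380/981; mL+mR=40/9 → advance +1; mR−mL=-400/109 → turn -1·90°
n=3: pose=(-4,6,W); sL=100/37, sR=4; mL=174/37, mR=-26/37; mL+mR=4 → advance +1; mR−mL=-200/37 → turn -1·90°
n=4: pose=(-5,6,N); sL=200/29, sR=40/17; mL=3980/493, mR=-2820/493; mL+mR=40/17 → advance +1; mR−mL=-400/29 → turn -1·90°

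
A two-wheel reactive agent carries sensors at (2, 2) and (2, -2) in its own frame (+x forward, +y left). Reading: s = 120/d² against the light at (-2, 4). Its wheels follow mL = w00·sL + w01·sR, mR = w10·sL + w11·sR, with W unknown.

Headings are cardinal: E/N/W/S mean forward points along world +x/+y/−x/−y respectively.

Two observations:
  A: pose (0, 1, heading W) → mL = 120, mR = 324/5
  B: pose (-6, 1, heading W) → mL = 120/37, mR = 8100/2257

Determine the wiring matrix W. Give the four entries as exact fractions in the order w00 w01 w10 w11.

obs A: pose=(0,1,W) → sL=24/5, sR=120, mL=120, mR=324/5
obs B: pose=(-6,1,W) → sL=120/61, sR=120/37, mL=120/37, mR=8100/2257
sensor matrix S = [[24/5, 120], [120/61, 120/37]]; det S = -497664/2257
solve [mL_A; mL_B] = S·[w00; w01] and [mR_A; mR_B] = S·[w10; w11]:
  w00 = 0, w01 = 1, w10 = 1, w11 = 1/2

0 1 1 1/2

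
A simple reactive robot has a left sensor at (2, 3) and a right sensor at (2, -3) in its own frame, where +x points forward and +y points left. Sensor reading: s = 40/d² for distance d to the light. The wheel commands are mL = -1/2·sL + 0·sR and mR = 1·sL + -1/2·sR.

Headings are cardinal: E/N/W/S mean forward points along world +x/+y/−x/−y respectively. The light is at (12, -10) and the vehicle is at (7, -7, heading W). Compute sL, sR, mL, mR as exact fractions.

left sensor world pos  = (5, -10); dL² = 49
right sensor world pos = (5, -4); dR² = 85
sL = 40/49 = 40/49
sR = 40/85 = 8/17
mL = -1/2·sL + 0·sR = -20/49
mR = 1·sL + -1/2·sR = 484/833

40/49 8/17 -20/49 484/833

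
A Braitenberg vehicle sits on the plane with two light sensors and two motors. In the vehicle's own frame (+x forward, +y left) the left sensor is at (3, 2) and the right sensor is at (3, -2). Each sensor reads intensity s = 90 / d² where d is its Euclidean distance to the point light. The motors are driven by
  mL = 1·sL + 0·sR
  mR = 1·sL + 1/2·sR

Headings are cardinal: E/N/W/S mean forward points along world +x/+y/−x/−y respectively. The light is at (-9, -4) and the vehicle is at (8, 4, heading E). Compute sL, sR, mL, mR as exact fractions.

left sensor world pos  = (11, 6); dL² = 500
right sensor world pos = (11, 2); dR² = 436
sL = 90/500 = 9/50
sR = 90/436 = 45/218
mL = 1·sL + 0·sR = 9/50
mR = 1·sL + 1/2·sR = 3087/10900

9/50 45/218 9/50 3087/10900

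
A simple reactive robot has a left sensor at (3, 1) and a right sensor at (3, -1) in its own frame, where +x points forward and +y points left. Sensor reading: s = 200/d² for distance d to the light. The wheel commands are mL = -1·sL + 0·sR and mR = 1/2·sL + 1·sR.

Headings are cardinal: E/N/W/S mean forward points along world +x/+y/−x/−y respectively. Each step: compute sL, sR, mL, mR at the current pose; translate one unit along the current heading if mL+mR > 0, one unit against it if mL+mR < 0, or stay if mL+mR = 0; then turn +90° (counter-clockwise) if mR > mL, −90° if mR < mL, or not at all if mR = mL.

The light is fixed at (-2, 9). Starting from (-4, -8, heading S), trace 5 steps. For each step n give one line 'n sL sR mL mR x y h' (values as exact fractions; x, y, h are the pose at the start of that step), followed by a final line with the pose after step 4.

0 200/401 200/409 -200/401 121100/164009 -4 -8 S
1 20/29 100/181 -20/29 4710/5249 -4 -9 E
2 200/229 8/9 -200/229 2732/2061 -3 -9 N
3 10/17 25/34 -10/17 35/34 -3 -8 W
4 200/401 200/409 -200/401 121100/164009 -4 -8 S
final -4 -9 E

n=0: pose=(-4,-8,S); sL=200/401, sR=200/409; mL=-200/401, mR=121100/164009; mL+mR=39300/164009 → advance +1; mR−mL=202900/164009 → turn +1·90°
n=1: pose=(-4,-9,E); sL=20/29, sR=100/181; mL=-20/29, mR=4710/5249; mL+mR=1090/5249 → advance +1; mR−mL=8330/5249 → turn +1·90°
n=2: pose=(-3,-9,N); sL=200/229, sR=8/9; mL=-200/229, mR=2732/2061; mL+mR=932/2061 → advance +1; mR−mL=4532/2061 → turn +1·90°
n=3: pose=(-3,-8,W); sL=10/17, sR=25/34; mL=-10/17, mR=35/34; mL+mR=15/34 → advance +1; mR−mL=55/34 → turn +1·90°
n=4: pose=(-4,-8,S); sL=200/401, sR=200/409; mL=-200/401, mR=121100/164009; mL+mR=39300/164009 → advance +1; mR−mL=202900/164009 → turn +1·90°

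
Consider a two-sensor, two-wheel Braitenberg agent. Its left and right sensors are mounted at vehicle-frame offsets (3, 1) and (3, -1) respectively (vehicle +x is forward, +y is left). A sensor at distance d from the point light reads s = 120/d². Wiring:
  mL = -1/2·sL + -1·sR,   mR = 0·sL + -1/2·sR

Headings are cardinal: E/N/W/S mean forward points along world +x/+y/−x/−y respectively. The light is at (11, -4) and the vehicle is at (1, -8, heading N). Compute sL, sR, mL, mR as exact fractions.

60/61 60/41 -4890/2501 -30/41

left sensor world pos  = (0, -5); dL² = 122
right sensor world pos = (2, -5); dR² = 82
sL = 120/122 = 60/61
sR = 120/82 = 60/41
mL = -1/2·sL + -1·sR = -4890/2501
mR = 0·sL + -1/2·sR = -30/41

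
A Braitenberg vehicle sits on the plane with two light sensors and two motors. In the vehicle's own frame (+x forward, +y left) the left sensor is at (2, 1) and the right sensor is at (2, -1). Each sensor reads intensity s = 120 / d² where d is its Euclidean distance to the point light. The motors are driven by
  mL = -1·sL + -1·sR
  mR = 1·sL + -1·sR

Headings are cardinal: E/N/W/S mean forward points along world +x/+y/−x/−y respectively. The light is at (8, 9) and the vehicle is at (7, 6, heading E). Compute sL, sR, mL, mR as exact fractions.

left sensor world pos  = (9, 7); dL² = 5
right sensor world pos = (9, 5); dR² = 17
sL = 120/5 = 24
sR = 120/17 = 120/17
mL = -1·sL + -1·sR = -528/17
mR = 1·sL + -1·sR = 288/17

24 120/17 -528/17 288/17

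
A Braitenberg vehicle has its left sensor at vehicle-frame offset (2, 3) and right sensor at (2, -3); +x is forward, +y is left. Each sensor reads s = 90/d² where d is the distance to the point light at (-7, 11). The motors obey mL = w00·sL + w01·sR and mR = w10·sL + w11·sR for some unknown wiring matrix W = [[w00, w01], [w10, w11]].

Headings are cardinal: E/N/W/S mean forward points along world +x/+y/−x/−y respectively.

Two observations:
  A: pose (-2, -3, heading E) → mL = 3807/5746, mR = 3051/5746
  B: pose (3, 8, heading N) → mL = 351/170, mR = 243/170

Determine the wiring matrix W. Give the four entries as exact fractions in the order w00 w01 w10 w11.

1 1/2 1/2 1

obs A: pose=(-2,-3,E) → sL=9/17, sR=45/169, mL=3807/5746, mR=3051/5746
obs B: pose=(3,8,N) → sL=9/5, sR=9/17, mL=351/170, mR=243/170
sensor matrix S = [[9/17, 45/169], [9/5, 9/17]]; det S = -9720/48841
solve [mL_A; mL_B] = S·[w00; w01] and [mR_A; mR_B] = S·[w10; w11]:
  w00 = 1, w01 = 1/2, w10 = 1/2, w11 = 1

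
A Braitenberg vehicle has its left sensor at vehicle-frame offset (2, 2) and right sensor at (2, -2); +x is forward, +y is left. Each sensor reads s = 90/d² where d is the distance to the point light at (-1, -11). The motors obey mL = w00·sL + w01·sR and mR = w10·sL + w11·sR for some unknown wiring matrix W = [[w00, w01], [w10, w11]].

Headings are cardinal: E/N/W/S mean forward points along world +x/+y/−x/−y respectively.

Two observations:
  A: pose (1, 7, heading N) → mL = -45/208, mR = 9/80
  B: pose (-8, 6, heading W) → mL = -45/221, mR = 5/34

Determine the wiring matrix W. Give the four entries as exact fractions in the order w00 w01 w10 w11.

0 -1 1/2 0

obs A: pose=(1,7,N) → sL=9/40, sR=45/208, mL=-45/208, mR=9/80
obs B: pose=(-8,6,W) → sL=5/17, sR=45/221, mL=-45/221, mR=5/34
sensor matrix S = [[9/40, 45/208], [5/17, 45/221]]; det S = -63/3536
solve [mL_A; mL_B] = S·[w00; w01] and [mR_A; mR_B] = S·[w10; w11]:
  w00 = 0, w01 = -1, w10 = 1/2, w11 = 0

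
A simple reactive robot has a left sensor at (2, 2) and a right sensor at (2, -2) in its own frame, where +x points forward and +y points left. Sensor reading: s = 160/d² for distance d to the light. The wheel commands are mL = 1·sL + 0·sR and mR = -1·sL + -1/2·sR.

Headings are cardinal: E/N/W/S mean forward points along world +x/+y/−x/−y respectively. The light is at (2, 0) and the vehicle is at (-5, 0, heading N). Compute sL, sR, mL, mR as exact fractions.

32/17 160/29 32/17 -2288/493

left sensor world pos  = (-7, 2); dL² = 85
right sensor world pos = (-3, 2); dR² = 29
sL = 160/85 = 32/17
sR = 160/29 = 160/29
mL = 1·sL + 0·sR = 32/17
mR = -1·sL + -1/2·sR = -2288/493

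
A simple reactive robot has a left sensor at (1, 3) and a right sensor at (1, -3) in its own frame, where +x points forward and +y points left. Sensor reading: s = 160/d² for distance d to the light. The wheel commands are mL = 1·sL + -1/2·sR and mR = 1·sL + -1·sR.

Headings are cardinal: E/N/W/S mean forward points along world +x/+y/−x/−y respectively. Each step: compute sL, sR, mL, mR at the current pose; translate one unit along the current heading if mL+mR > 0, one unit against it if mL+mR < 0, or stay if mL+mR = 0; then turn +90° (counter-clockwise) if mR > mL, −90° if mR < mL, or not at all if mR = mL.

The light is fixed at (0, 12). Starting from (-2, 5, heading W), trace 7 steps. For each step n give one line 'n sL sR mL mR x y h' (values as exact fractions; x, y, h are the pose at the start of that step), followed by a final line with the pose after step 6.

0 160/109 32/5 -944/545 -2688/545 -2 5 W
1 40/13 4 14/13 -12/13 -1 5 N
2 160/9 160/81 1360/81 1280/81 -1 6 E
3 80/29 80/29 40/29 0 0 6 S
4 160/101 160/17 -5360/1717 -13440/1717 0 5 W
5 4 40/13 32/13 12/13 1 5 N
6 160/13 32/17 2512/221 2304/221 1 6 E
final 2 6 S

n=0: pose=(-2,5,W); sL=160/109, sR=32/5; mL=-944/545, mR=-2688/545; mL+mR=-3632/545 → advance -1; mR−mL=-16/5 → turn -1·90°
n=1: pose=(-1,5,N); sL=40/13, sR=4; mL=14/13, mR=-12/13; mL+mR=2/13 → advance +1; mR−mL=-2 → turn -1·90°
n=2: pose=(-1,6,E); sL=160/9, sR=160/81; mL=1360/81, mR=1280/81; mL+mR=880/27 → advance +1; mR−mL=-80/81 → turn -1·90°
n=3: pose=(0,6,S); sL=80/29, sR=80/29; mL=40/29, mR=0; mL+mR=40/29 → advance +1; mR−mL=-40/29 → turn -1·90°
n=4: pose=(0,5,W); sL=160/101, sR=160/17; mL=-5360/1717, mR=-13440/1717; mL+mR=-18800/1717 → advance -1; mR−mL=-80/17 → turn -1·90°
n=5: pose=(1,5,N); sL=4, sR=40/13; mL=32/13, mR=12/13; mL+mR=44/13 → advance +1; mR−mL=-20/13 → turn -1·90°
n=6: pose=(1,6,E); sL=160/13, sR=32/17; mL=2512/221, mR=2304/221; mL+mR=4816/221 → advance +1; mR−mL=-16/17 → turn -1·90°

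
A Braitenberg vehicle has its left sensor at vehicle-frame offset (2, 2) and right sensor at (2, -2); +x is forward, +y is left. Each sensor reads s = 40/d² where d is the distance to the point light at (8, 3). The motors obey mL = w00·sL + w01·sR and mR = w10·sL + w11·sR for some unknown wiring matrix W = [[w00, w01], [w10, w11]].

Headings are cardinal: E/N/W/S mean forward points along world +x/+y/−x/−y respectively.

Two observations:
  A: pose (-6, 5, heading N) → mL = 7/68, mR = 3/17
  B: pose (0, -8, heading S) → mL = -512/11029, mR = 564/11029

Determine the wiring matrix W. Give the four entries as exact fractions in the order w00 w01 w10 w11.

-1 1 -1/2 1

obs A: pose=(-6,5,N) → sL=5/34, sR=1/4, mL=7/68, mR=3/17
obs B: pose=(0,-8,S) → sL=8/41, sR=40/269, mL=-512/11029, mR=564/11029
sensor matrix S = [[5/34, 1/4], [8/41, 40/269]]; det S = -5046/187493
solve [mL_A; mL_B] = S·[w00; w01] and [mR_A; mR_B] = S·[w10; w11]:
  w00 = -1, w01 = 1, w10 = -1/2, w11 = 1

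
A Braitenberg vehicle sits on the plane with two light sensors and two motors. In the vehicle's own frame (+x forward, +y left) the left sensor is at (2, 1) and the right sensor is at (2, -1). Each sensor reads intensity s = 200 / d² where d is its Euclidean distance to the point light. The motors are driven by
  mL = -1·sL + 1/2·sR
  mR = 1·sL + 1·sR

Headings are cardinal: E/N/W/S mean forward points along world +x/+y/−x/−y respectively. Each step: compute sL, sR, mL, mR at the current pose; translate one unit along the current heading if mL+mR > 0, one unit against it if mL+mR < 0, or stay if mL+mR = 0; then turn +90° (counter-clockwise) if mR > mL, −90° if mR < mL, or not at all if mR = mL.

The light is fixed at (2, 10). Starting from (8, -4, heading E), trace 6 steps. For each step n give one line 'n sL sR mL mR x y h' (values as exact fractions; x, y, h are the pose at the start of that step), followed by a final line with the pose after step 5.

n=0: pose=(8,-4,E); sL=200/233, sR=200/289; mL=-34500/67337, mR=104400/67337; mL+mR=300/289 → advance +1; mR−mL=138900/67337 → turn +1·90°
n=1: pose=(9,-4,N); sL=10/9, sR=25/26; mL=-295/468, mR=485/234; mL+mR=75/52 → advance +1; mR−mL=1265/468 → turn +1·90°
n=2: pose=(9,-3,W); sL=200/221, sR=200/169; mL=-900/2873, mR=6000/2873; mL+mR=300/169 → advance +1; mR−mL=6900/2873 → turn +1·90°
n=3: pose=(8,-3,S); sL=100/137, sR=4/5; mL=-226/685, mR=1048/685; mL+mR=6/5 → advance +1; mR−mL=1274/685 → turn +1·90°
n=4: pose=(8,-4,E); sL=200/233, sR=200/289; mL=-34500/67337, mR=104400/67337; mL+mR=300/289 → advance +1; mR−mL=138900/67337 → turn +1·90°
n=5: pose=(9,-4,N); sL=10/9, sR=25/26; mL=-295/468, mR=485/234; mL+mR=75/52 → advance +1; mR−mL=1265/468 → turn +1·90°

0 200/233 200/289 -34500/67337 104400/67337 8 -4 E
1 10/9 25/26 -295/468 485/234 9 -4 N
2 200/221 200/169 -900/2873 6000/2873 9 -3 W
3 100/137 4/5 -226/685 1048/685 8 -3 S
4 200/233 200/289 -34500/67337 104400/67337 8 -4 E
5 10/9 25/26 -295/468 485/234 9 -4 N
final 9 -3 W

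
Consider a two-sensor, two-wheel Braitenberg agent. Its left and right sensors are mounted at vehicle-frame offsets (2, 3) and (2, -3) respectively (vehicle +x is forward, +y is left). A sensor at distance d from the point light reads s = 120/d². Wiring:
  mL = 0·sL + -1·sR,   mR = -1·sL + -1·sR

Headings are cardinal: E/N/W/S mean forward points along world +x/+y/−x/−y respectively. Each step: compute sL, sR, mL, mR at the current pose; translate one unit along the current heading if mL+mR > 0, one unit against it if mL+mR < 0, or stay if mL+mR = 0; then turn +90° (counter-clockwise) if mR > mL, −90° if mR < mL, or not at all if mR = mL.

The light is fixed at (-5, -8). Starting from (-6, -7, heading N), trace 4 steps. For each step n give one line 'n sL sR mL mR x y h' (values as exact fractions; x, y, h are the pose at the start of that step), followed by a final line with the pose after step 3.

n=0: pose=(-6,-7,N); sL=24/5, sR=120/13; mL=-120/13, mR=-912/65; mL+mR=-1512/65 → advance -1; mR−mL=-24/5 → turn -1·90°
n=1: pose=(-6,-8,E); sL=12, sR=12; mL=-12, mR=-24; mL+mR=-36 → advance -1; mR−mL=-12 → turn -1·90°
n=2: pose=(-7,-8,S); sL=24, sR=120/29; mL=-120/29, mR=-816/29; mL+mR=-936/29 → advance -1; mR−mL=-24 → turn -1·90°
n=3: pose=(-7,-7,W); sL=6, sR=15/4; mL=-15/4, mR=-39/4; mL+mR=-27/2 → advance -1; mR−mL=-6 → turn -1·90°

0 24/5 120/13 -120/13 -912/65 -6 -7 N
1 12 12 -12 -24 -6 -8 E
2 24 120/29 -120/29 -816/29 -7 -8 S
3 6 15/4 -15/4 -39/4 -7 -7 W
final -6 -7 N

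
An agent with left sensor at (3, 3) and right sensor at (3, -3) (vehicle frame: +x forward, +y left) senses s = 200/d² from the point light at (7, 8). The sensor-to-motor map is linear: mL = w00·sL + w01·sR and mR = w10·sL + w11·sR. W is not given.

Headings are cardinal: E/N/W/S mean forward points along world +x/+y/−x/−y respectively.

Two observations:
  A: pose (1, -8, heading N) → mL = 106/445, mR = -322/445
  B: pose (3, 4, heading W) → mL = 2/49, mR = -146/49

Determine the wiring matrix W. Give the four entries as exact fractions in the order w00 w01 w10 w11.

obs A: pose=(1,-8,N) → sL=4/5, sR=100/89, mL=106/445, mR=-322/445
obs B: pose=(3,4,W) → sL=100/49, sR=4, mL=2/49, mR=-146/49
sensor matrix S = [[4/5, 100/89], [100/49, 4]]; det S = 19776/21805
solve [mL_A; mL_B] = S·[w00; w01] and [mR_A; mR_B] = S·[w10; w11]:
  w00 = 1, w01 = -1/2, w10 = 1/2, w11 = -1

1 -1/2 1/2 -1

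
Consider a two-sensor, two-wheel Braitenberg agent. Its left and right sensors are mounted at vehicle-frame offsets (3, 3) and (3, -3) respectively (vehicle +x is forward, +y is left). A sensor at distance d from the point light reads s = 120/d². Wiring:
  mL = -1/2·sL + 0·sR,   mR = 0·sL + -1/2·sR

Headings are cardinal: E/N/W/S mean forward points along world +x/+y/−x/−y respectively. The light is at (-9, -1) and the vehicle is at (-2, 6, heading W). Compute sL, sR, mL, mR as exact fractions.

left sensor world pos  = (-5, 3); dL² = 32
right sensor world pos = (-5, 9); dR² = 116
sL = 120/32 = 15/4
sR = 120/116 = 30/29
mL = -1/2·sL + 0·sR = -15/8
mR = 0·sL + -1/2·sR = -15/29

15/4 30/29 -15/8 -15/29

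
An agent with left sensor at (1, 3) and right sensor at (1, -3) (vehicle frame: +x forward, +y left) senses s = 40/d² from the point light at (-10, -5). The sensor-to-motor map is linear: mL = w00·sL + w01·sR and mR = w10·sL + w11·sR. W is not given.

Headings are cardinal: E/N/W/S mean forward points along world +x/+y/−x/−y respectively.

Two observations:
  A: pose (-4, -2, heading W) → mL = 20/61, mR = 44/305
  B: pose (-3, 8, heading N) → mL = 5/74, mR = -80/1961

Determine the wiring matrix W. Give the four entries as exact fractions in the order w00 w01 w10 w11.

obs A: pose=(-4,-2,W) → sL=8/5, sR=40/61, mL=20/61, mR=44/305
obs B: pose=(-3,8,N) → sL=10/53, sR=5/37, mL=5/74, mR=-80/1961
sensor matrix S = [[8/5, 40/61], [10/53, 5/37]]; det S = 11064/119621
solve [mL_A; mL_B] = S·[w00; w01] and [mR_A; mR_B] = S·[w10; w11]:
  w00 = 0, w01 = 1/2, w10 = 1/2, w11 = -1

0 1/2 1/2 -1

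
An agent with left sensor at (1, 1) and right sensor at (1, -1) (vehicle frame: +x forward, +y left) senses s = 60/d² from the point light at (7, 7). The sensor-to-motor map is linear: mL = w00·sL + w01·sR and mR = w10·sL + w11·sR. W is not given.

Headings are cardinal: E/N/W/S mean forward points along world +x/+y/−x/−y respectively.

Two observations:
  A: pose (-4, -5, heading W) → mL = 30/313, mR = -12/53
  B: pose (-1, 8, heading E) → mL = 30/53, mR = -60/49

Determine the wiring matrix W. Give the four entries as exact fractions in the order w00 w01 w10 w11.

obs A: pose=(-4,-5,W) → sL=60/313, sR=12/53, mL=30/313, mR=-12/53
obs B: pose=(-1,8,E) → sL=60/53, sR=60/49, mL=30/53, mR=-60/49
sensor matrix S = [[60/313, 12/53], [60/53, 60/49]]; det S = -930240/43081633
solve [mL_A; mL_B] = S·[w00; w01] and [mR_A; mR_B] = S·[w10; w11]:
  w00 = 1/2, w01 = 0, w10 = 0, w11 = -1

1/2 0 0 -1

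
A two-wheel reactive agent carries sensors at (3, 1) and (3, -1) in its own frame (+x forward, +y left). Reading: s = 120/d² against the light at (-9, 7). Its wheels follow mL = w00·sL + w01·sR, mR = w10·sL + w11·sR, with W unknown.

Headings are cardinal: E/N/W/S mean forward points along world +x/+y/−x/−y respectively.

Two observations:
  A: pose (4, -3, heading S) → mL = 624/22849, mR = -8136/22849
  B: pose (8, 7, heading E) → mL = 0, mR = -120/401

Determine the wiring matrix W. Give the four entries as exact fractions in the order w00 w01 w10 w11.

obs A: pose=(4,-3,S) → sL=24/73, sR=120/313, mL=624/22849, mR=-8136/22849
obs B: pose=(8,7,E) → sL=120/401, sR=120/401, mL=0, mR=-120/401
sensor matrix S = [[24/73, 120/313], [120/401, 120/401]]; det S = -149760/9162449
solve [mL_A; mL_B] = S·[w00; w01] and [mR_A; mR_B] = S·[w10; w11]:
  w00 = -1/2, w01 = 1/2, w10 = -1/2, w11 = -1/2

-1/2 1/2 -1/2 -1/2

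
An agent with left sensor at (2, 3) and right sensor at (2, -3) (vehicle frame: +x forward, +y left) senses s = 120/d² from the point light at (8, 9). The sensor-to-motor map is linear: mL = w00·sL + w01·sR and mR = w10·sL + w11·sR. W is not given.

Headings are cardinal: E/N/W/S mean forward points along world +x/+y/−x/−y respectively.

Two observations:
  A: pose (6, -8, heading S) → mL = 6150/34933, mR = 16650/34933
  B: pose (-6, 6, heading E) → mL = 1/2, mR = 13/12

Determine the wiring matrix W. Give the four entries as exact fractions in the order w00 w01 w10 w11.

1 -1/2 1/2 1

obs A: pose=(6,-8,S) → sL=60/181, sR=60/193, mL=6150/34933, mR=16650/34933
obs B: pose=(-6,6,E) → sL=5/6, sR=2/3, mL=1/2, mR=13/12
sensor matrix S = [[60/181, 60/193], [5/6, 2/3]]; det S = -1330/34933
solve [mL_A; mL_B] = S·[w00; w01] and [mR_A; mR_B] = S·[w10; w11]:
  w00 = 1, w01 = -1/2, w10 = 1/2, w11 = 1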